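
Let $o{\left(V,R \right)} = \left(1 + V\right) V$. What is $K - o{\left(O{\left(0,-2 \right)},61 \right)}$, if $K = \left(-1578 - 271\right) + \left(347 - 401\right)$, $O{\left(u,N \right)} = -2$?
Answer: $-1905$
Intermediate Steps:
$o{\left(V,R \right)} = V \left(1 + V\right)$
$K = -1903$ ($K = -1849 - 54 = -1903$)
$K - o{\left(O{\left(0,-2 \right)},61 \right)} = -1903 - - 2 \left(1 - 2\right) = -1903 - \left(-2\right) \left(-1\right) = -1903 - 2 = -1905$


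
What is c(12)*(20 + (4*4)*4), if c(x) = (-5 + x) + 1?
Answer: 672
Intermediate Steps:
c(x) = -4 + x
c(12)*(20 + (4*4)*4) = (-4 + 12)*(20 + (4*4)*4) = 8*(20 + 16*4) = 8*(20 + 64) = 8*84 = 672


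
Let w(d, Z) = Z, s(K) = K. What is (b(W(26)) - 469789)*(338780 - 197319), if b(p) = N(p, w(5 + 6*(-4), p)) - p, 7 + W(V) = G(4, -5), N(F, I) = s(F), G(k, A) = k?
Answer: -66456821729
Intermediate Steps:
N(F, I) = F
W(V) = -3 (W(V) = -7 + 4 = -3)
b(p) = 0 (b(p) = p - p = 0)
(b(W(26)) - 469789)*(338780 - 197319) = (0 - 469789)*(338780 - 197319) = -469789*141461 = -66456821729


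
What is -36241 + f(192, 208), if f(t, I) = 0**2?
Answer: -36241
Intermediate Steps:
f(t, I) = 0
-36241 + f(192, 208) = -36241 + 0 = -36241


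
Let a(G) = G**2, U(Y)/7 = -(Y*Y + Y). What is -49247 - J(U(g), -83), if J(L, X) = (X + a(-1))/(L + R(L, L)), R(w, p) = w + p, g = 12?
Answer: -80666627/1638 ≈ -49247.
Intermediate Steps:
U(Y) = -7*Y - 7*Y**2 (U(Y) = 7*(-(Y*Y + Y)) = 7*(-(Y**2 + Y)) = 7*(-(Y + Y**2)) = 7*(-Y - Y**2) = -7*Y - 7*Y**2)
R(w, p) = p + w
J(L, X) = (1 + X)/(3*L) (J(L, X) = (X + (-1)**2)/(L + (L + L)) = (X + 1)/(L + 2*L) = (1 + X)/((3*L)) = (1 + X)*(1/(3*L)) = (1 + X)/(3*L))
-49247 - J(U(g), -83) = -49247 - (1 - 83)/(3*((-7*12*(1 + 12)))) = -49247 - (-82)/(3*((-7*12*13))) = -49247 - (-82)/(3*(-1092)) = -49247 - (-1)*(-82)/(3*1092) = -49247 - 1*41/1638 = -49247 - 41/1638 = -80666627/1638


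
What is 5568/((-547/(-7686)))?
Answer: 42795648/547 ≈ 78237.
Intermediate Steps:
5568/((-547/(-7686))) = 5568/((-547*(-1/7686))) = 5568/(547/7686) = 5568*(7686/547) = 42795648/547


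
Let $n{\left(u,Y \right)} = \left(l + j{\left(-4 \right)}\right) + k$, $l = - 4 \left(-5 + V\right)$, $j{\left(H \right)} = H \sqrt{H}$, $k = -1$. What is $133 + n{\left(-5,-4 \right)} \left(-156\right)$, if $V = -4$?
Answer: $-5327 + 1248 i \approx -5327.0 + 1248.0 i$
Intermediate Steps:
$j{\left(H \right)} = H^{\frac{3}{2}}$
$l = 36$ ($l = - 4 \left(-5 - 4\right) = \left(-4\right) \left(-9\right) = 36$)
$n{\left(u,Y \right)} = 35 - 8 i$ ($n{\left(u,Y \right)} = \left(36 + \left(-4\right)^{\frac{3}{2}}\right) - 1 = \left(36 - 8 i\right) - 1 = 35 - 8 i$)
$133 + n{\left(-5,-4 \right)} \left(-156\right) = 133 + \left(35 - 8 i\right) \left(-156\right) = 133 - \left(5460 - 1248 i\right) = -5327 + 1248 i$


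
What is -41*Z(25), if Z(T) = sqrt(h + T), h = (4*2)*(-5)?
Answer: -41*I*sqrt(15) ≈ -158.79*I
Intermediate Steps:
h = -40 (h = 8*(-5) = -40)
Z(T) = sqrt(-40 + T)
-41*Z(25) = -41*sqrt(-40 + 25) = -41*I*sqrt(15)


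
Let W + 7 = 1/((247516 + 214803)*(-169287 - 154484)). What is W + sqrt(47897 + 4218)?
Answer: -1047798394644/149685484949 + sqrt(52115) ≈ 221.29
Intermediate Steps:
W = -1047798394644/149685484949 (W = -7 + 1/((247516 + 214803)*(-169287 - 154484)) = -7 + 1/(462319*(-323771)) = -7 + 1/(-149685484949) = -7 - 1/149685484949 = -1047798394644/149685484949 ≈ -7.0000)
W + sqrt(47897 + 4218) = -1047798394644/149685484949 + sqrt(47897 + 4218) = -1047798394644/149685484949 + sqrt(52115)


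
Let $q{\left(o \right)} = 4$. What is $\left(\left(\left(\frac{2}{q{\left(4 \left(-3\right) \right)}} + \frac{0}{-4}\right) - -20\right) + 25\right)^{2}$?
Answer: $\frac{8281}{4} \approx 2070.3$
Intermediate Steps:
$\left(\left(\left(\frac{2}{q{\left(4 \left(-3\right) \right)}} + \frac{0}{-4}\right) - -20\right) + 25\right)^{2} = \left(\left(\left(\frac{2}{4} + \frac{0}{-4}\right) - -20\right) + 25\right)^{2} = \left(\left(\left(2 \cdot \frac{1}{4} + 0 \left(- \frac{1}{4}\right)\right) + 20\right) + 25\right)^{2} = \left(\left(\left(\frac{1}{2} + 0\right) + 20\right) + 25\right)^{2} = \left(\left(\frac{1}{2} + 20\right) + 25\right)^{2} = \left(\frac{41}{2} + 25\right)^{2} = \left(\frac{91}{2}\right)^{2} = \frac{8281}{4}$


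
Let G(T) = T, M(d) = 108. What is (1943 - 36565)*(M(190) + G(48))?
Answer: -5401032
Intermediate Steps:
(1943 - 36565)*(M(190) + G(48)) = (1943 - 36565)*(108 + 48) = -34622*156 = -5401032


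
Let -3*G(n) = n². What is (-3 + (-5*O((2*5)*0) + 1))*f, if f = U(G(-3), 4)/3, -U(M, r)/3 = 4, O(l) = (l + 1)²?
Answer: 28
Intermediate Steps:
O(l) = (1 + l)²
G(n) = -n²/3
U(M, r) = -12 (U(M, r) = -3*4 = -12)
f = -4 (f = -12/3 = -12*⅓ = -4)
(-3 + (-5*O((2*5)*0) + 1))*f = (-3 + (-5*(1 + (2*5)*0)² + 1))*(-4) = (-3 + (-5*(1 + 10*0)² + 1))*(-4) = (-3 + (-5*(1 + 0)² + 1))*(-4) = (-3 + (-5*1² + 1))*(-4) = (-3 + (-5*1 + 1))*(-4) = (-3 + (-5 + 1))*(-4) = (-3 - 4)*(-4) = -7*(-4) = 28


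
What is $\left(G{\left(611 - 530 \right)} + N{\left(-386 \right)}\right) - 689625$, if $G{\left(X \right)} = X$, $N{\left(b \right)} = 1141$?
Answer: $-688403$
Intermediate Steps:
$\left(G{\left(611 - 530 \right)} + N{\left(-386 \right)}\right) - 689625 = \left(\left(611 - 530\right) + 1141\right) - 689625 = \left(81 + 1141\right) - 689625 = 1222 - 689625 = -688403$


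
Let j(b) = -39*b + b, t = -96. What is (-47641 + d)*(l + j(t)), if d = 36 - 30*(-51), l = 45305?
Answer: -2255509475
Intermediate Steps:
j(b) = -38*b
d = 1566 (d = 36 + 1530 = 1566)
(-47641 + d)*(l + j(t)) = (-47641 + 1566)*(45305 - 38*(-96)) = -46075*(45305 + 3648) = -46075*48953 = -2255509475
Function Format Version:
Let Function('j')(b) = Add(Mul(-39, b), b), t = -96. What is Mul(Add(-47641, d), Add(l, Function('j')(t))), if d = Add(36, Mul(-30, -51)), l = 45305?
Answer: -2255509475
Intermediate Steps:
Function('j')(b) = Mul(-38, b)
d = 1566 (d = Add(36, 1530) = 1566)
Mul(Add(-47641, d), Add(l, Function('j')(t))) = Mul(Add(-47641, 1566), Add(45305, Mul(-38, -96))) = Mul(-46075, Add(45305, 3648)) = Mul(-46075, 48953) = -2255509475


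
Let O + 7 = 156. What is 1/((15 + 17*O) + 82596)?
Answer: 1/85144 ≈ 1.1745e-5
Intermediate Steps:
O = 149 (O = -7 + 156 = 149)
1/((15 + 17*O) + 82596) = 1/((15 + 17*149) + 82596) = 1/((15 + 2533) + 82596) = 1/(2548 + 82596) = 1/85144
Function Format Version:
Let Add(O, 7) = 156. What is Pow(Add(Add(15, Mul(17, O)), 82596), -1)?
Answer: Rational(1, 85144) ≈ 1.1745e-5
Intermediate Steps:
O = 149 (O = Add(-7, 156) = 149)
Pow(Add(Add(15, Mul(17, O)), 82596), -1) = Pow(Add(Add(15, Mul(17, 149)), 82596), -1) = Pow(Add(Add(15, 2533), 82596), -1) = Pow(Add(2548, 82596), -1) = Pow(85144, -1) = Rational(1, 85144)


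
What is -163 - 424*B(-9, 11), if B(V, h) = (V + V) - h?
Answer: 12133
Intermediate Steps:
B(V, h) = -h + 2*V (B(V, h) = 2*V - h = -h + 2*V)
-163 - 424*B(-9, 11) = -163 - 424*(-1*11 + 2*(-9)) = -163 - 424*(-11 - 18) = -163 - 424*(-29) = -163 + 12296 = 12133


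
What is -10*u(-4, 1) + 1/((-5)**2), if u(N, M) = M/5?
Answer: -49/25 ≈ -1.9600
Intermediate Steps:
u(N, M) = M/5 (u(N, M) = M*(1/5) = M/5)
-10*u(-4, 1) + 1/((-5)**2) = -2 + 1/((-5)**2) = -10*1/5 + 1/25 = -2 + 1/25 = -49/25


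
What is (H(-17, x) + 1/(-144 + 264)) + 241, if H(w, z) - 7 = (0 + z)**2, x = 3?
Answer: 30841/120 ≈ 257.01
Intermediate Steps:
H(w, z) = 7 + z**2 (H(w, z) = 7 + (0 + z)**2 = 7 + z**2)
(H(-17, x) + 1/(-144 + 264)) + 241 = ((7 + 3**2) + 1/(-144 + 264)) + 241 = ((7 + 9) + 1/120) + 241 = (16 + 1/120) + 241 = 1921/120 + 241 = 30841/120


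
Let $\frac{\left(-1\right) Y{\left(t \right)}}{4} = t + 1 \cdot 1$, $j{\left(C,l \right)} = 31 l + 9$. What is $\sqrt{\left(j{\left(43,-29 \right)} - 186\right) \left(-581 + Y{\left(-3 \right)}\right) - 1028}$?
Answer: $4 \sqrt{38470} \approx 784.55$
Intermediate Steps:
$j{\left(C,l \right)} = 9 + 31 l$
$Y{\left(t \right)} = -4 - 4 t$ ($Y{\left(t \right)} = - 4 \left(t + 1 \cdot 1\right) = - 4 \left(t + 1\right) = - 4 \left(1 + t\right) = -4 - 4 t$)
$\sqrt{\left(j{\left(43,-29 \right)} - 186\right) \left(-581 + Y{\left(-3 \right)}\right) - 1028} = \sqrt{\left(\left(9 + 31 \left(-29\right)\right) - 186\right) \left(-581 - -8\right) - 1028} = \sqrt{\left(\left(9 - 899\right) - 186\right) \left(-581 + \left(-4 + 12\right)\right) - 1028} = \sqrt{\left(-890 - 186\right) \left(-581 + 8\right) - 1028} = \sqrt{\left(-1076\right) \left(-573\right) - 1028} = \sqrt{616548 - 1028} = \sqrt{615520} = 4 \sqrt{38470}$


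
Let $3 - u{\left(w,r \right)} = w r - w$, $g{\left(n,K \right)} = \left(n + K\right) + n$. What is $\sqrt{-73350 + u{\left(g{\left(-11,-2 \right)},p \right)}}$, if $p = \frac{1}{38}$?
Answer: $\frac{3 i \sqrt{2942967}}{19} \approx 270.87 i$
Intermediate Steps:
$g{\left(n,K \right)} = K + 2 n$ ($g{\left(n,K \right)} = \left(K + n\right) + n = K + 2 n$)
$p = \frac{1}{38} \approx 0.026316$
$u{\left(w,r \right)} = 3 + w - r w$ ($u{\left(w,r \right)} = 3 - \left(w r - w\right) = 3 - \left(r w - w\right) = 3 - \left(- w + r w\right) = 3 + w - r w$)
$\sqrt{-73350 + u{\left(g{\left(-11,-2 \right)},p \right)}} = \sqrt{-73350 + \left(3 + \left(-2 + 2 \left(-11\right)\right) - \frac{-2 + 2 \left(-11\right)}{38}\right)} = \sqrt{-73350 - \left(21 + \frac{-2 - 22}{38}\right)} = \sqrt{-73350 - \left(21 - \frac{12}{19}\right)} = \sqrt{-73350 + \left(3 - 24 + \frac{12}{19}\right)} = \sqrt{-73350 - \frac{387}{19}} = \sqrt{- \frac{1394037}{19}} = \frac{3 i \sqrt{2942967}}{19}$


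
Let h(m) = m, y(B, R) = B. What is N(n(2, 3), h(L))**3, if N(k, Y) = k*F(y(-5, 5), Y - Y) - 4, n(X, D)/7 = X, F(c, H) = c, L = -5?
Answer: -405224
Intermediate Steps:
n(X, D) = 7*X
N(k, Y) = -4 - 5*k (N(k, Y) = k*(-5) - 4 = -5*k - 4 = -4 - 5*k)
N(n(2, 3), h(L))**3 = (-4 - 35*2)**3 = (-4 - 5*14)**3 = (-4 - 70)**3 = (-74)**3 = -405224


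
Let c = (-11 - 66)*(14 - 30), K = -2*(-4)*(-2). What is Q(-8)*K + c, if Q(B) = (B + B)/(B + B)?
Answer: 1216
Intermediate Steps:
K = -16 (K = 8*(-2) = -16)
Q(B) = 1 (Q(B) = (2*B)/((2*B)) = (2*B)*(1/(2*B)) = 1)
c = 1232 (c = -77*(-16) = 1232)
Q(-8)*K + c = 1*(-16) + 1232 = -16 + 1232 = 1216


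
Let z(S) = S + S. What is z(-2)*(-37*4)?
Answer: 592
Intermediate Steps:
z(S) = 2*S
z(-2)*(-37*4) = (2*(-2))*(-37*4) = -4*(-148) = 592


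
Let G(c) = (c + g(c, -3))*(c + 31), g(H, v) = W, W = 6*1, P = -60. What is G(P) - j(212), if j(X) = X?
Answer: 1354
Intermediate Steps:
W = 6
g(H, v) = 6
G(c) = (6 + c)*(31 + c) (G(c) = (c + 6)*(c + 31) = (6 + c)*(31 + c))
G(P) - j(212) = (186 + (-60)² + 37*(-60)) - 1*212 = (186 + 3600 - 2220) - 212 = 1566 - 212 = 1354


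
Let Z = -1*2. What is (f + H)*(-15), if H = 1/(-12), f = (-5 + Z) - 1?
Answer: 485/4 ≈ 121.25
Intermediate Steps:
Z = -2
f = -8 (f = (-5 - 2) - 1 = -7 - 1 = -8)
H = -1/12 ≈ -0.083333
(f + H)*(-15) = (-8 - 1/12)*(-15) = -97/12*(-15) = 485/4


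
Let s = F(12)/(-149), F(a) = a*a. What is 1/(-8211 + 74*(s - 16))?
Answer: -149/1410511 ≈ -0.00010564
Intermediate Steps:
F(a) = a²
s = -144/149 (s = 12²/(-149) = 144*(-1/149) = -144/149 ≈ -0.96644)
1/(-8211 + 74*(s - 16)) = 1/(-8211 + 74*(-144/149 - 16)) = 1/(-8211 + 74*(-2528/149)) = 1/(-8211 - 187072/149) = 1/(-1410511/149) = -149/1410511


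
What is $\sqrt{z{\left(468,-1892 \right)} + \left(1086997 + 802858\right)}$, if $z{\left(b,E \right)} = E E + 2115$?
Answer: $7 \sqrt{111666} \approx 2339.2$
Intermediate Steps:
$z{\left(b,E \right)} = 2115 + E^{2}$ ($z{\left(b,E \right)} = E^{2} + 2115 = 2115 + E^{2}$)
$\sqrt{z{\left(468,-1892 \right)} + \left(1086997 + 802858\right)} = \sqrt{\left(2115 + \left(-1892\right)^{2}\right) + \left(1086997 + 802858\right)} = \sqrt{\left(2115 + 3579664\right) + 1889855} = \sqrt{3581779 + 1889855} = \sqrt{5471634} = 7 \sqrt{111666}$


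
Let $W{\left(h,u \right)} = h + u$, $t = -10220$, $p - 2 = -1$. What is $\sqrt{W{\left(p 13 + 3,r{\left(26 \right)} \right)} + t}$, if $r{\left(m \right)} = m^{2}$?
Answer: $2 i \sqrt{2382} \approx 97.611 i$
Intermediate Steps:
$p = 1$ ($p = 2 - 1 = 1$)
$\sqrt{W{\left(p 13 + 3,r{\left(26 \right)} \right)} + t} = \sqrt{\left(\left(1 \cdot 13 + 3\right) + 26^{2}\right) - 10220} = \sqrt{\left(\left(13 + 3\right) + 676\right) - 10220} = \sqrt{\left(16 + 676\right) - 10220} = \sqrt{692 - 10220} = \sqrt{-9528} = 2 i \sqrt{2382}$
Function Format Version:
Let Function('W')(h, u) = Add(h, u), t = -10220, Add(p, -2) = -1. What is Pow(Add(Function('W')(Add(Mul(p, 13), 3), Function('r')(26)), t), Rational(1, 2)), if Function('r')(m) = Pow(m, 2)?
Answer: Mul(2, I, Pow(2382, Rational(1, 2))) ≈ Mul(97.611, I)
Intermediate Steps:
p = 1 (p = Add(2, -1) = 1)
Pow(Add(Function('W')(Add(Mul(p, 13), 3), Function('r')(26)), t), Rational(1, 2)) = Pow(Add(Add(Add(Mul(1, 13), 3), Pow(26, 2)), -10220), Rational(1, 2)) = Pow(Add(Add(Add(13, 3), 676), -10220), Rational(1, 2)) = Pow(Add(Add(16, 676), -10220), Rational(1, 2)) = Pow(Add(692, -10220), Rational(1, 2)) = Pow(-9528, Rational(1, 2)) = Mul(2, I, Pow(2382, Rational(1, 2)))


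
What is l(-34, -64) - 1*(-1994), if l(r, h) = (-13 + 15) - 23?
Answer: 1973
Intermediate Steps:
l(r, h) = -21 (l(r, h) = 2 - 23 = -21)
l(-34, -64) - 1*(-1994) = -21 - 1*(-1994) = -21 + 1994 = 1973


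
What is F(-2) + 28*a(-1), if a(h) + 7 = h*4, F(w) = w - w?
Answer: -308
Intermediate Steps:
F(w) = 0
a(h) = -7 + 4*h (a(h) = -7 + h*4 = -7 + 4*h)
F(-2) + 28*a(-1) = 0 + 28*(-7 + 4*(-1)) = 0 + 28*(-7 - 4) = 0 + 28*(-11) = 0 - 308 = -308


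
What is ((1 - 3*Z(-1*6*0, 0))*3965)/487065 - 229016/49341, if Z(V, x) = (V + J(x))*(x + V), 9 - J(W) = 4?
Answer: -2474445355/534050537 ≈ -4.6334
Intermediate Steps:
J(W) = 5 (J(W) = 9 - 1*4 = 9 - 4 = 5)
Z(V, x) = (5 + V)*(V + x) (Z(V, x) = (V + 5)*(x + V) = (5 + V)*(V + x))
((1 - 3*Z(-1*6*0, 0))*3965)/487065 - 229016/49341 = ((1 - 3*((-1*6*0)**2 + 5*(-1*6*0) + 5*0 + (-1*6*0)*0))*3965)/487065 - 229016/49341 = ((1 - 3*((-6*0)**2 + 5*(-6*0) + 0 - 6*0*0))*3965)*(1/487065) - 229016*1/49341 = ((1 - 3*(0**2 + 5*0 + 0 + 0*0))*3965)*(1/487065) - 229016/49341 = ((1 - 3*(0 + 0 + 0 + 0))*3965)*(1/487065) - 229016/49341 = ((1 - 3*0)*3965)*(1/487065) - 229016/49341 = ((1 + 0)*3965)*(1/487065) - 229016/49341 = (1*3965)*(1/487065) - 229016/49341 = 3965*(1/487065) - 229016/49341 = 793/97413 - 229016/49341 = -2474445355/534050537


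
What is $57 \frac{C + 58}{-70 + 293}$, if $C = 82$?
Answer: $\frac{7980}{223} \approx 35.785$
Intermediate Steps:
$57 \frac{C + 58}{-70 + 293} = 57 \frac{82 + 58}{-70 + 293} = 57 \cdot \frac{140}{223} = \frac{7980}{223}$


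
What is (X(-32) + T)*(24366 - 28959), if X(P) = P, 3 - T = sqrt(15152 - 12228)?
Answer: 133197 + 9186*sqrt(731) ≈ 3.8156e+5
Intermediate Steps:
T = 3 - 2*sqrt(731) (T = 3 - sqrt(15152 - 12228) = 3 - sqrt(2924) = 3 - 2*sqrt(731) ≈ -51.074)
(X(-32) + T)*(24366 - 28959) = (-32 + (3 - 2*sqrt(731)))*(24366 - 28959) = (-29 - 2*sqrt(731))*(-4593) = 133197 + 9186*sqrt(731)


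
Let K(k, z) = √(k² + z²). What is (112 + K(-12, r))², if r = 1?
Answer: (112 + √145)² ≈ 15386.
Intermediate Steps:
(112 + K(-12, r))² = (112 + √((-12)² + 1²))² = (112 + √(144 + 1))² = (112 + √145)²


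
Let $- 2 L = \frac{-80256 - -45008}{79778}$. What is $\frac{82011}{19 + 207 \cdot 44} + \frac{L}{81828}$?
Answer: $\frac{66921756594784}{7447716634671} \approx 8.9855$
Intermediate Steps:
$L = \frac{8812}{39889}$ ($L = - \frac{\left(-80256 - -45008\right) \frac{1}{79778}}{2} = - \frac{\left(-80256 + 45008\right) \frac{1}{79778}}{2} = - \frac{\left(-35248\right) \frac{1}{79778}}{2} = \left(- \frac{1}{2}\right) \left(- \frac{17624}{39889}\right) = \frac{8812}{39889} \approx 0.22091$)
$\frac{82011}{19 + 207 \cdot 44} + \frac{L}{81828} = \frac{82011}{19 + 207 \cdot 44} + \frac{8812}{39889 \cdot 81828} = \frac{82011}{19 + 9108} + \frac{8812}{39889} \cdot \frac{1}{81828} = \frac{82011}{9127} + \frac{2203}{816009273} = \frac{66921756594784}{7447716634671}$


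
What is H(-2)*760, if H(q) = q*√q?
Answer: -1520*I*√2 ≈ -2149.6*I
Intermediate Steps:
H(q) = q^(3/2)
H(-2)*760 = (-2)^(3/2)*760 = -2*I*√2*760 = -1520*I*√2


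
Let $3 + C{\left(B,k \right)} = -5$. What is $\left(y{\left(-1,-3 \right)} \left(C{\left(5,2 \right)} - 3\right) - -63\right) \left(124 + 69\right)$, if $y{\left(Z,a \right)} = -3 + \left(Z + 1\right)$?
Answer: $18528$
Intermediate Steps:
$C{\left(B,k \right)} = -8$ ($C{\left(B,k \right)} = -3 - 5 = -8$)
$y{\left(Z,a \right)} = -2 + Z$ ($y{\left(Z,a \right)} = -3 + \left(1 + Z\right) = -2 + Z$)
$\left(y{\left(-1,-3 \right)} \left(C{\left(5,2 \right)} - 3\right) - -63\right) \left(124 + 69\right) = \left(\left(-2 - 1\right) \left(-8 - 3\right) - -63\right) \left(124 + 69\right) = \left(\left(-3\right) \left(-11\right) + 63\right) 193 = \left(33 + 63\right) 193 = 96 \cdot 193 = 18528$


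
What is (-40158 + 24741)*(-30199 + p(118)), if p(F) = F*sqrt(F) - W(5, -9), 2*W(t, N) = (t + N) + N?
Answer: 930955545/2 - 1819206*sqrt(118) ≈ 4.4572e+8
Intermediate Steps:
W(t, N) = N + t/2 (W(t, N) = ((t + N) + N)/2 = ((N + t) + N)/2 = (t + 2*N)/2 = N + t/2)
p(F) = 13/2 + F**(3/2) (p(F) = F*sqrt(F) - (-9 + (1/2)*5) = F**(3/2) - (-9 + 5/2) = F**(3/2) - 1*(-13/2) = F**(3/2) + 13/2 = 13/2 + F**(3/2))
(-40158 + 24741)*(-30199 + p(118)) = (-40158 + 24741)*(-30199 + (13/2 + 118**(3/2))) = -15417*(-30199 + (13/2 + 118*sqrt(118))) = -15417*(-60385/2 + 118*sqrt(118)) = 930955545/2 - 1819206*sqrt(118)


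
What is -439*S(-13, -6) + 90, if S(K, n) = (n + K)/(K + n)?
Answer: -349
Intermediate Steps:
S(K, n) = 1 (S(K, n) = (K + n)/(K + n) = 1)
-439*S(-13, -6) + 90 = -439*1 + 90 = -439 + 90 = -349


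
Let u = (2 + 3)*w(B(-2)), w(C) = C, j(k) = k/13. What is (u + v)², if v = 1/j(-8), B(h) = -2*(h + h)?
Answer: 94249/64 ≈ 1472.6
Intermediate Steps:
j(k) = k/13 (j(k) = k*(1/13) = k/13)
B(h) = -4*h
v = -13/8 (v = 1/((1/13)*(-8)) = 1/(-8/13) = -13/8 ≈ -1.6250)
u = 40 (u = (2 + 3)*(-4*(-2)) = 5*8 = 40)
(u + v)² = (40 - 13/8)² = (307/8)² = 94249/64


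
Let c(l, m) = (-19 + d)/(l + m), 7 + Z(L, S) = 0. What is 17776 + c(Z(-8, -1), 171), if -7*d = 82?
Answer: 20406633/1148 ≈ 17776.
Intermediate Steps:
d = -82/7 (d = -⅐*82 = -82/7 ≈ -11.714)
Z(L, S) = -7 (Z(L, S) = -7 + 0 = -7)
c(l, m) = -215/(7*(l + m)) (c(l, m) = (-19 - 82/7)/(l + m) = -215/(7*(l + m)))
17776 + c(Z(-8, -1), 171) = 17776 - 215/(7*(-7) + 7*171) = 17776 - 215/(-49 + 1197) = 17776 - 215/1148 = 20406633/1148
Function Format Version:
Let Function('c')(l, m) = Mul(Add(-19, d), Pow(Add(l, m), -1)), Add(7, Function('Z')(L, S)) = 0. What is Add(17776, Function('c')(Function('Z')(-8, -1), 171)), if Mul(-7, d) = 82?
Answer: Rational(20406633, 1148) ≈ 17776.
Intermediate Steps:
d = Rational(-82, 7) (d = Mul(Rational(-1, 7), 82) = Rational(-82, 7) ≈ -11.714)
Function('Z')(L, S) = -7 (Function('Z')(L, S) = Add(-7, 0) = -7)
Function('c')(l, m) = Mul(Rational(-215, 7), Pow(Add(l, m), -1)) (Function('c')(l, m) = Mul(Add(-19, Rational(-82, 7)), Pow(Add(l, m), -1)) = Mul(Rational(-215, 7), Pow(Add(l, m), -1)))
Add(17776, Function('c')(Function('Z')(-8, -1), 171)) = Add(17776, Mul(-215, Pow(Add(Mul(7, -7), Mul(7, 171)), -1))) = Add(17776, Mul(-215, Pow(Add(-49, 1197), -1))) = Add(17776, Mul(-215, Pow(1148, -1))) = Add(17776, Mul(-215, Rational(1, 1148))) = Add(17776, Rational(-215, 1148)) = Rational(20406633, 1148)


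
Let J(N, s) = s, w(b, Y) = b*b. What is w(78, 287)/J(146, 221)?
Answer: 468/17 ≈ 27.529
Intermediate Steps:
w(b, Y) = b²
w(78, 287)/J(146, 221) = 78²/221 = 6084*(1/221) = 468/17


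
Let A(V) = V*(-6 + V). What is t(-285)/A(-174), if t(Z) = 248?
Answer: 31/3915 ≈ 0.0079183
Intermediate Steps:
t(-285)/A(-174) = 248/((-174*(-6 - 174))) = 248/((-174*(-180))) = 248/31320 = 248*(1/31320) = 31/3915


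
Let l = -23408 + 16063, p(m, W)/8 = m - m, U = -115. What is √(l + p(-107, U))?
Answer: I*√7345 ≈ 85.703*I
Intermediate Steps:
p(m, W) = 0 (p(m, W) = 8*(m - m) = 8*0 = 0)
l = -7345
√(l + p(-107, U)) = √(-7345 + 0) = √(-7345) = I*√7345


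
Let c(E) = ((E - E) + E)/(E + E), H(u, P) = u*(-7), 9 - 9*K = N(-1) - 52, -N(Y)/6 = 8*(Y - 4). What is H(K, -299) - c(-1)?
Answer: 2497/18 ≈ 138.72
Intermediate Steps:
N(Y) = 192 - 48*Y (N(Y) = -48*(Y - 4) = -48*(-4 + Y) = -6*(-32 + 8*Y) = 192 - 48*Y)
K = -179/9 (K = 1 - ((192 - 48*(-1)) - 52)/9 = 1 - ((192 + 48) - 52)/9 = 1 - (240 - 52)/9 = 1 - ⅑*188 = 1 - 188/9 = -179/9 ≈ -19.889)
H(u, P) = -7*u
c(E) = ½ (c(E) = (0 + E)/((2*E)) = E*(1/(2*E)) = ½)
H(K, -299) - c(-1) = -7*(-179/9) - 1*½ = 1253/9 - ½ = 2497/18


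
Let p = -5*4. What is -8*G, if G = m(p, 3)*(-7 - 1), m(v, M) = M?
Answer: 192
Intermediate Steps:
p = -20
G = -24 (G = 3*(-7 - 1) = 3*(-8) = -24)
-8*G = -8*(-24) = 192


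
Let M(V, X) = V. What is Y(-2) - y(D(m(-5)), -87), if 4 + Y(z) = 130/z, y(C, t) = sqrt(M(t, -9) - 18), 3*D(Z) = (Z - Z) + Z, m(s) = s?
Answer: -69 - I*sqrt(105) ≈ -69.0 - 10.247*I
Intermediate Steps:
D(Z) = Z/3 (D(Z) = ((Z - Z) + Z)/3 = (0 + Z)/3 = Z/3)
y(C, t) = sqrt(-18 + t) (y(C, t) = sqrt(t - 18) = sqrt(-18 + t))
Y(z) = -4 + 130/z
Y(-2) - y(D(m(-5)), -87) = (-4 + 130/(-2)) - sqrt(-18 - 87) = (-4 + 130*(-1/2)) - sqrt(-105) = (-4 - 65) - I*sqrt(105) = -69 - I*sqrt(105)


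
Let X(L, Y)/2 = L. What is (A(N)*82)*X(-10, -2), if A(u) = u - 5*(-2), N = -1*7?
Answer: -4920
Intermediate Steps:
X(L, Y) = 2*L
N = -7
A(u) = 10 + u (A(u) = u + 10 = 10 + u)
(A(N)*82)*X(-10, -2) = ((10 - 7)*82)*(2*(-10)) = (3*82)*(-20) = 246*(-20) = -4920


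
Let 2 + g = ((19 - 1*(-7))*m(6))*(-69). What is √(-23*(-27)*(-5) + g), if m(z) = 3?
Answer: I*√8489 ≈ 92.136*I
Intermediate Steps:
g = -5384 (g = -2 + ((19 - 1*(-7))*3)*(-69) = -2 + ((19 + 7)*3)*(-69) = -2 + (26*3)*(-69) = -2 + 78*(-69) = -2 - 5382 = -5384)
√(-23*(-27)*(-5) + g) = √(-23*(-27)*(-5) - 5384) = √(621*(-5) - 5384) = √(-3105 - 5384) = √(-8489) = I*√8489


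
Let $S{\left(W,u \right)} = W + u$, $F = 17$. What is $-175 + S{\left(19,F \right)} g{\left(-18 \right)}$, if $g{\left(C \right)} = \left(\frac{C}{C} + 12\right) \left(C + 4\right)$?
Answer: $-6727$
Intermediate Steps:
$g{\left(C \right)} = 52 + 13 C$ ($g{\left(C \right)} = \left(1 + 12\right) \left(4 + C\right) = 13 \left(4 + C\right) = 52 + 13 C$)
$-175 + S{\left(19,F \right)} g{\left(-18 \right)} = -175 + \left(19 + 17\right) \left(52 + 13 \left(-18\right)\right) = -175 + 36 \left(52 - 234\right) = -175 + 36 \left(-182\right) = -175 - 6552 = -6727$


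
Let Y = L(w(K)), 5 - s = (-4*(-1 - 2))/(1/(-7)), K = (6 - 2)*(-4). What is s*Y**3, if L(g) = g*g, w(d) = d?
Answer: 1493172224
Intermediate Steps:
K = -16 (K = 4*(-4) = -16)
s = 89 (s = 5 - (-4*(-1 - 2))/(1/(-7)) = 5 - (-4*(-3))/(-1/7) = 5 - 12*(-7) = 5 - 1*(-84) = 5 + 84 = 89)
L(g) = g**2
Y = 256 (Y = (-16)**2 = 256)
s*Y**3 = 89*256**3 = 89*16777216 = 1493172224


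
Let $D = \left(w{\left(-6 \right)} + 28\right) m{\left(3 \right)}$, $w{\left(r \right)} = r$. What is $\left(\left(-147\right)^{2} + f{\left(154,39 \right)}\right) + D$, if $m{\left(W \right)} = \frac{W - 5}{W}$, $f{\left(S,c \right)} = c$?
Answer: $\frac{64900}{3} \approx 21633.0$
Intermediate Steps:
$m{\left(W \right)} = \frac{-5 + W}{W}$ ($m{\left(W \right)} = \frac{W - 5}{W} = \frac{-5 + W}{W}$)
$D = - \frac{44}{3}$ ($D = \left(-6 + 28\right) \frac{-5 + 3}{3} = 22 \cdot \frac{1}{3} \left(-2\right) = 22 \left(- \frac{2}{3}\right) = - \frac{44}{3} \approx -14.667$)
$\left(\left(-147\right)^{2} + f{\left(154,39 \right)}\right) + D = \left(\left(-147\right)^{2} + 39\right) - \frac{44}{3} = \left(21609 + 39\right) - \frac{44}{3} = 21648 - \frac{44}{3} = \frac{64900}{3}$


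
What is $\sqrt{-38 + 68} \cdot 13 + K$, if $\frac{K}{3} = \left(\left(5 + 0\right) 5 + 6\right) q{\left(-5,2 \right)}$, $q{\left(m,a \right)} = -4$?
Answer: $-372 + 13 \sqrt{30} \approx -300.8$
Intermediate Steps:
$K = -372$ ($K = 3 \left(\left(5 + 0\right) 5 + 6\right) \left(-4\right) = 3 \left(5 \cdot 5 + 6\right) \left(-4\right) = 3 \left(25 + 6\right) \left(-4\right) = 3 \cdot 31 \left(-4\right) = 3 \left(-124\right) = -372$)
$\sqrt{-38 + 68} \cdot 13 + K = \sqrt{-38 + 68} \cdot 13 - 372 = \sqrt{30} \cdot 13 - 372 = 13 \sqrt{30} - 372 = -372 + 13 \sqrt{30}$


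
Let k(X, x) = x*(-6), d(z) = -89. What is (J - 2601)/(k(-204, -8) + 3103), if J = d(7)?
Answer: -2690/3151 ≈ -0.85370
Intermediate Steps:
J = -89
k(X, x) = -6*x
(J - 2601)/(k(-204, -8) + 3103) = (-89 - 2601)/(-6*(-8) + 3103) = -2690/(48 + 3103) = -2690/3151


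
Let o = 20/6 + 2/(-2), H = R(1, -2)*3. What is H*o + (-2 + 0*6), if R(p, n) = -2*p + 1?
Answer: -9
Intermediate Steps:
R(p, n) = 1 - 2*p
H = -3 (H = (1 - 2*1)*3 = (1 - 2)*3 = -1*3 = -3)
o = 7/3 (o = 20*(⅙) + 2*(-½) = 10/3 - 1 = 7/3 ≈ 2.3333)
H*o + (-2 + 0*6) = -3*7/3 + (-2 + 0*6) = -7 + (-2 + 0) = -7 - 2 = -9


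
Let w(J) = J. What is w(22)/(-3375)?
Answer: -22/3375 ≈ -0.0065185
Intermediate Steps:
w(22)/(-3375) = 22/(-3375) = -1/3375*22 = -22/3375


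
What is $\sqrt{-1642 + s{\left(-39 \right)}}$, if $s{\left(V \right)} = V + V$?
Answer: $2 i \sqrt{430} \approx 41.473 i$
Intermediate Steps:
$s{\left(V \right)} = 2 V$
$\sqrt{-1642 + s{\left(-39 \right)}} = \sqrt{-1642 + 2 \left(-39\right)} = \sqrt{-1642 - 78} = \sqrt{-1720} = 2 i \sqrt{430}$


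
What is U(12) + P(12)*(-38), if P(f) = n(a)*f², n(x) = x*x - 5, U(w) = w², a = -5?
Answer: -109296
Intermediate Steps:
n(x) = -5 + x² (n(x) = x² - 5 = -5 + x²)
P(f) = 20*f² (P(f) = (-5 + (-5)²)*f² = (-5 + 25)*f² = 20*f²)
U(12) + P(12)*(-38) = 12² + (20*12²)*(-38) = 144 + (20*144)*(-38) = 144 + 2880*(-38) = 144 - 109440 = -109296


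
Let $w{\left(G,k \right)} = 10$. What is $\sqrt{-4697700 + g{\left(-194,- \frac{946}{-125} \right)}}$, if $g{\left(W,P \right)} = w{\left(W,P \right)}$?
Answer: $i \sqrt{4697690} \approx 2167.4 i$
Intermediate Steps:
$g{\left(W,P \right)} = 10$
$\sqrt{-4697700 + g{\left(-194,- \frac{946}{-125} \right)}} = \sqrt{-4697700 + 10} = \sqrt{-4697690} = i \sqrt{4697690}$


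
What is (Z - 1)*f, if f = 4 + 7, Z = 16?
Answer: 165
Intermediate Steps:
f = 11
(Z - 1)*f = (16 - 1)*11 = 15*11 = 165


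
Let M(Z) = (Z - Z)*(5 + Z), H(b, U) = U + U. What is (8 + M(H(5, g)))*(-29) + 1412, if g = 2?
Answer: 1180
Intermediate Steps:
H(b, U) = 2*U
M(Z) = 0 (M(Z) = 0*(5 + Z) = 0)
(8 + M(H(5, g)))*(-29) + 1412 = (8 + 0)*(-29) + 1412 = 8*(-29) + 1412 = -232 + 1412 = 1180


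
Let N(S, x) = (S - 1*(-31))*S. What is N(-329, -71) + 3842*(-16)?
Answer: 36570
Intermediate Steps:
N(S, x) = S*(31 + S) (N(S, x) = (S + 31)*S = (31 + S)*S = S*(31 + S))
N(-329, -71) + 3842*(-16) = -329*(31 - 329) + 3842*(-16) = -329*(-298) - 61472 = 98042 - 61472 = 36570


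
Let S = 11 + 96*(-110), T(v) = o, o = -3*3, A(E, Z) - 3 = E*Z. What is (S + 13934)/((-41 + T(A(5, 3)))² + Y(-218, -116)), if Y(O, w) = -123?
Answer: 3385/2377 ≈ 1.4241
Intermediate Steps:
A(E, Z) = 3 + E*Z
o = -9
T(v) = -9
S = -10549 (S = 11 - 10560 = -10549)
(S + 13934)/((-41 + T(A(5, 3)))² + Y(-218, -116)) = (-10549 + 13934)/((-41 - 9)² - 123) = 3385/((-50)² - 123) = 3385/(2500 - 123) = 3385/2377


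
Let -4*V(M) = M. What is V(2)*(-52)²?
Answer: -1352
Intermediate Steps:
V(M) = -M/4
V(2)*(-52)² = -¼*2*(-52)² = -½*2704 = -1352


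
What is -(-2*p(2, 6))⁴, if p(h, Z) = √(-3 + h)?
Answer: -16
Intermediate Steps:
-(-2*p(2, 6))⁴ = -(-2*√(-3 + 2))⁴ = -(-2*I)⁴ = -1*16 = -16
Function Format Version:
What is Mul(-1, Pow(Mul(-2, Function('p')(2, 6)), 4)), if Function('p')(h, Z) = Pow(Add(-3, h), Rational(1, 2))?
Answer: -16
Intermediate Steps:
Mul(-1, Pow(Mul(-2, Function('p')(2, 6)), 4)) = Mul(-1, Pow(Mul(-2, Pow(Add(-3, 2), Rational(1, 2))), 4)) = Mul(-1, Pow(Mul(-2, Pow(-1, Rational(1, 2))), 4)) = Mul(-1, Pow(Mul(-2, I), 4)) = Mul(-1, 16) = -16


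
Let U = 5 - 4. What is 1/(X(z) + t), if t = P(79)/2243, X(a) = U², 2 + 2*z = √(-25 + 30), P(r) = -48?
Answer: 2243/2195 ≈ 1.0219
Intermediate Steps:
z = -1 + √5/2 (z = -1 + √(-25 + 30)/2 = -1 + √5/2 ≈ 0.11803)
U = 1
X(a) = 1 (X(a) = 1² = 1)
t = -48/2243 ≈ -0.021400
1/(X(z) + t) = 1/(1 - 48/2243) = 1/(2195/2243) = 2243/2195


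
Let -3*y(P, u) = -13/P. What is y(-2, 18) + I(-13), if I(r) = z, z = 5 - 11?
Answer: -49/6 ≈ -8.1667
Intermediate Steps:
y(P, u) = 13/(3*P) (y(P, u) = -(-13)/(3*P) = 13/(3*P))
z = -6
I(r) = -6
y(-2, 18) + I(-13) = (13/3)/(-2) - 6 = (13/3)*(-½) - 6 = -13/6 - 6 = -49/6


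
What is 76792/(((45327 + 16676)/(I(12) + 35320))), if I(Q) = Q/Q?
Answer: 2712370232/62003 ≈ 43746.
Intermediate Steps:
I(Q) = 1
76792/(((45327 + 16676)/(I(12) + 35320))) = 76792/(((45327 + 16676)/(1 + 35320))) = 76792/((62003/35321)) = 76792/((62003*(1/35321))) = 76792/(62003/35321) = 76792*(35321/62003) = 2712370232/62003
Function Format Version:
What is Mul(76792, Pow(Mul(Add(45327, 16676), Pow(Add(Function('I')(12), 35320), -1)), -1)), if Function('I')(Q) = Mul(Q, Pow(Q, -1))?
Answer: Rational(2712370232, 62003) ≈ 43746.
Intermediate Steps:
Function('I')(Q) = 1
Mul(76792, Pow(Mul(Add(45327, 16676), Pow(Add(Function('I')(12), 35320), -1)), -1)) = Mul(76792, Pow(Mul(Add(45327, 16676), Pow(Add(1, 35320), -1)), -1)) = Mul(76792, Pow(Mul(62003, Pow(35321, -1)), -1)) = Mul(76792, Pow(Mul(62003, Rational(1, 35321)), -1)) = Mul(76792, Pow(Rational(62003, 35321), -1)) = Mul(76792, Rational(35321, 62003)) = Rational(2712370232, 62003)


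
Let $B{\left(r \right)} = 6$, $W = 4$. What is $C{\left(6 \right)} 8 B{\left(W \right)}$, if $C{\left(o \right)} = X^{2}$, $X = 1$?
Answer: $48$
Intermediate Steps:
$C{\left(o \right)} = 1$ ($C{\left(o \right)} = 1^{2} = 1$)
$C{\left(6 \right)} 8 B{\left(W \right)} = 1 \cdot 8 \cdot 6 = 8 \cdot 6 = 48$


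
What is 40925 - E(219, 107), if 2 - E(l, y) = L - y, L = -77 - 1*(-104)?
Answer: 40843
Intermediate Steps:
L = 27 (L = -77 + 104 = 27)
E(l, y) = -25 + y (E(l, y) = 2 - (27 - y) = 2 + (-27 + y) = -25 + y)
40925 - E(219, 107) = 40925 - (-25 + 107) = 40925 - 1*82 = 40925 - 82 = 40843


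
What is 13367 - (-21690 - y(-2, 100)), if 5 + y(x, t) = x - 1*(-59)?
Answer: 35109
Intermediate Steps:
y(x, t) = 54 + x (y(x, t) = -5 + (x - 1*(-59)) = -5 + (x + 59) = -5 + (59 + x) = 54 + x)
13367 - (-21690 - y(-2, 100)) = 13367 - (-21690 - (54 - 2)) = 13367 - (-21690 - 1*52) = 13367 - (-21690 - 52) = 13367 - 1*(-21742) = 13367 + 21742 = 35109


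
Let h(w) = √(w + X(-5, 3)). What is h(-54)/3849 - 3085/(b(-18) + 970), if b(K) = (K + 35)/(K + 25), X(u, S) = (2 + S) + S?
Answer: -21595/6807 + I*√46/3849 ≈ -3.1725 + 0.0017621*I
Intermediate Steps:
X(u, S) = 2 + 2*S
b(K) = (35 + K)/(25 + K)
h(w) = √(8 + w) (h(w) = √(w + (2 + 2*3)) = √(w + (2 + 6)) = √(w + 8) = √(8 + w))
h(-54)/3849 - 3085/(b(-18) + 970) = √(8 - 54)/3849 - 3085/((35 - 18)/(25 - 18) + 970) = √(-46)*(1/3849) - 3085/(17/7 + 970) = (I*√46)*(1/3849) - 3085/((⅐)*17 + 970) = I*√46/3849 - 3085/(17/7 + 970) = I*√46/3849 - 3085/6807/7 = I*√46/3849 - 3085*7/6807 = I*√46/3849 - 21595/6807 = -21595/6807 + I*√46/3849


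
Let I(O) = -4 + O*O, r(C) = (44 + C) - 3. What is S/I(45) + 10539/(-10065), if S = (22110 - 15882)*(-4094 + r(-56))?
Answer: -85864408233/6780455 ≈ -12664.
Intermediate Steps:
r(C) = 41 + C
I(O) = -4 + O²
S = -25590852 (S = (22110 - 15882)*(-4094 + (41 - 56)) = 6228*(-4094 - 15) = 6228*(-4109) = -25590852)
S/I(45) + 10539/(-10065) = -25590852/(-4 + 45²) + 10539/(-10065) = -25590852/(-4 + 2025) + 10539*(-1/10065) = -25590852/2021 - 3513/3355 = -85864408233/6780455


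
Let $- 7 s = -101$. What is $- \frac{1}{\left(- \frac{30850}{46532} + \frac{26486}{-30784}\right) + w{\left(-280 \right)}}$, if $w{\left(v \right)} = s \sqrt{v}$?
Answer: $\frac{341881848429136288}{13082585866083430345967} + \frac{6476269829051656192 i \sqrt{70}}{13082585866083430345967} \approx 2.6133 \cdot 10^{-5} + 0.0041417 i$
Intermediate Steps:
$s = \frac{101}{7}$ ($s = \left(- \frac{1}{7}\right) \left(-101\right) = \frac{101}{7} \approx 14.429$)
$w{\left(v \right)} = \frac{101 \sqrt{v}}{7}$
$- \frac{1}{\left(- \frac{30850}{46532} + \frac{26486}{-30784}\right) + w{\left(-280 \right)}} = - \frac{1}{\left(- \frac{30850}{46532} + \frac{26486}{-30784}\right) + \frac{101 \sqrt{-280}}{7}} = - \frac{1}{\left(\left(-30850\right) \frac{1}{46532} + 26486 \left(- \frac{1}{30784}\right)\right) + \frac{101 \cdot 2 i \sqrt{70}}{7}} = - \frac{1}{\left(- \frac{15425}{23266} - \frac{13243}{15392}\right) + \frac{202 i \sqrt{70}}{7}} = - \frac{1}{- \frac{272766619}{179055136} + \frac{202 i \sqrt{70}}{7}}$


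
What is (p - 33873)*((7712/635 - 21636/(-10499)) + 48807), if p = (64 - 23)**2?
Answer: -10477993392838976/6666865 ≈ -1.5717e+9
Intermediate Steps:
p = 1681 (p = 41**2 = 1681)
(p - 33873)*((7712/635 - 21636/(-10499)) + 48807) = (1681 - 33873)*((7712/635 - 21636/(-10499)) + 48807) = -32192*((7712*(1/635) - 21636*(-1/10499)) + 48807) = -32192*((7712/635 + 21636/10499) + 48807) = -32192*(94707148/6666865 + 48807) = -32192*325484387203/6666865 = -10477993392838976/6666865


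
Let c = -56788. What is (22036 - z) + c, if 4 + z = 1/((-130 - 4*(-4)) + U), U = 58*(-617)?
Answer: -1247453199/35900 ≈ -34748.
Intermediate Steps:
U = -35786
z = -143601/35900 (z = -4 + 1/((-130 - 4*(-4)) - 35786) = -4 + 1/((-130 + 16) - 35786) = -4 + 1/(-114 - 35786) = -4 + 1/(-35900) = -4 - 1/35900 = -143601/35900 ≈ -4.0000)
(22036 - z) + c = (22036 - 1*(-143601/35900)) - 56788 = (22036 + 143601/35900) - 56788 = 791236001/35900 - 56788 = -1247453199/35900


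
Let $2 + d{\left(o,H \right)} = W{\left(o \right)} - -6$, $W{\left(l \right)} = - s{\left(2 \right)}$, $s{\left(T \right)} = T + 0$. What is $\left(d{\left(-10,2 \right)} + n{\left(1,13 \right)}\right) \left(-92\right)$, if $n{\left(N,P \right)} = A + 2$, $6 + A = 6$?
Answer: $-368$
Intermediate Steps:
$s{\left(T \right)} = T$
$A = 0$ ($A = -6 + 6 = 0$)
$W{\left(l \right)} = -2$ ($W{\left(l \right)} = \left(-1\right) 2 = -2$)
$d{\left(o,H \right)} = 2$ ($d{\left(o,H \right)} = -2 - -4 = -2 + \left(-2 + 6\right) = -2 + 4 = 2$)
$n{\left(N,P \right)} = 2$ ($n{\left(N,P \right)} = 0 + 2 = 2$)
$\left(d{\left(-10,2 \right)} + n{\left(1,13 \right)}\right) \left(-92\right) = \left(2 + 2\right) \left(-92\right) = 4 \left(-92\right) = -368$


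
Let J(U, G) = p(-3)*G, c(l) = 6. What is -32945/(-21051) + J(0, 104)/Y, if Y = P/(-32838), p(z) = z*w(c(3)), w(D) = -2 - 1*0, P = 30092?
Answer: -107590701893/158366673 ≈ -679.38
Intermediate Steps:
w(D) = -2 (w(D) = -2 + 0 = -2)
p(z) = -2*z (p(z) = z*(-2) = -2*z)
Y = -15046/16419 (Y = 30092/(-32838) = 30092*(-1/32838) = -15046/16419 ≈ -0.91638)
J(U, G) = 6*G (J(U, G) = (-2*(-3))*G = 6*G)
-32945/(-21051) + J(0, 104)/Y = -32945/(-21051) + (6*104)/(-15046/16419) = -32945*(-1/21051) + 624*(-16419/15046) = 32945/21051 - 5122728/7523 = -107590701893/158366673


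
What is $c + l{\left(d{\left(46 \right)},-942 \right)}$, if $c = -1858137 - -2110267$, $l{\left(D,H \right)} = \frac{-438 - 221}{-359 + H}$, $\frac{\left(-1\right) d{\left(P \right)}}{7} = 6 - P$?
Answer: $\frac{328021789}{1301} \approx 2.5213 \cdot 10^{5}$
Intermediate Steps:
$d{\left(P \right)} = -42 + 7 P$ ($d{\left(P \right)} = - 7 \left(6 - P\right) = -42 + 7 P$)
$l{\left(D,H \right)} = - \frac{659}{-359 + H}$
$c = 252130$ ($c = -1858137 + 2110267 = 252130$)
$c + l{\left(d{\left(46 \right)},-942 \right)} = 252130 - \frac{659}{-359 - 942} = 252130 - \frac{659}{-1301} = 252130 - - \frac{659}{1301} = 252130 + \frac{659}{1301} = \frac{328021789}{1301}$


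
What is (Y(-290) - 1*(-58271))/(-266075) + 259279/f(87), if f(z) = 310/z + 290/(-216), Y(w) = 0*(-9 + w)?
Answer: 43213789122059/370110325 ≈ 1.1676e+5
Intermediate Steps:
Y(w) = 0
f(z) = -145/108 + 310/z (f(z) = 310/z + 290*(-1/216) = 310/z - 145/108 = -145/108 + 310/z)
(Y(-290) - 1*(-58271))/(-266075) + 259279/f(87) = (0 - 1*(-58271))/(-266075) + 259279/(-145/108 + 310/87) = (0 + 58271)*(-1/266075) + 259279/(-145/108 + 310*(1/87)) = 58271*(-1/266075) + 259279/(-145/108 + 310/87) = -58271/266075 + 259279/(6955/3132) = -58271/266075 + 259279*(3132/6955) = -58271/266075 + 812061828/6955 = 43213789122059/370110325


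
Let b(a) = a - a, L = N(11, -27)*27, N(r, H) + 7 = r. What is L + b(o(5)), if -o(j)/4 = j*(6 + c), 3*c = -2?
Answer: 108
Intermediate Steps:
c = -⅔ (c = (⅓)*(-2) = -⅔ ≈ -0.66667)
o(j) = -64*j/3 (o(j) = -4*j*(6 - ⅔) = -4*j*16/3 = -64*j/3)
N(r, H) = -7 + r
L = 108 (L = (-7 + 11)*27 = 4*27 = 108)
b(a) = 0
L + b(o(5)) = 108 + 0 = 108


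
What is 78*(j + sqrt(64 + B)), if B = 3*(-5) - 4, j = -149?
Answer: -11622 + 234*sqrt(5) ≈ -11099.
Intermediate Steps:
B = -19 (B = -15 - 4 = -19)
78*(j + sqrt(64 + B)) = 78*(-149 + sqrt(64 - 19)) = 78*(-149 + sqrt(45)) = 78*(-149 + 3*sqrt(5)) = -11622 + 234*sqrt(5)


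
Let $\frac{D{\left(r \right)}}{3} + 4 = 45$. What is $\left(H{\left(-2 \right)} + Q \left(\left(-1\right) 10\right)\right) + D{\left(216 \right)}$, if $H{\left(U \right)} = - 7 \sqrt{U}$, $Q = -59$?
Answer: $713 - 7 i \sqrt{2} \approx 713.0 - 9.8995 i$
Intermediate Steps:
$D{\left(r \right)} = 123$ ($D{\left(r \right)} = -12 + 3 \cdot 45 = -12 + 135 = 123$)
$\left(H{\left(-2 \right)} + Q \left(\left(-1\right) 10\right)\right) + D{\left(216 \right)} = \left(- 7 \sqrt{-2} - 59 \left(\left(-1\right) 10\right)\right) + 123 = \left(- 7 i \sqrt{2} - -590\right) + 123 = \left(- 7 i \sqrt{2} + 590\right) + 123 = \left(590 - 7 i \sqrt{2}\right) + 123 = 713 - 7 i \sqrt{2}$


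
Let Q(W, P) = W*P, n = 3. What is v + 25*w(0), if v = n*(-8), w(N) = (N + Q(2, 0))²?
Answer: -24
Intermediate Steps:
Q(W, P) = P*W
w(N) = N² (w(N) = (N + 0*2)² = (N + 0)² = N²)
v = -24 (v = 3*(-8) = -24)
v + 25*w(0) = -24 + 25*0² = -24 + 25*0 = -24 + 0 = -24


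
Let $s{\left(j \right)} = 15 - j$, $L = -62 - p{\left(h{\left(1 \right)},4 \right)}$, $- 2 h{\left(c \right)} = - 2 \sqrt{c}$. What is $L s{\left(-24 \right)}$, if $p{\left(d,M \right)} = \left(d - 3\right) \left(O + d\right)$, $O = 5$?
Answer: $-1950$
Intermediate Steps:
$h{\left(c \right)} = \sqrt{c}$ ($h{\left(c \right)} = - \frac{\left(-2\right) \sqrt{c}}{2} = \sqrt{c}$)
$p{\left(d,M \right)} = \left(-3 + d\right) \left(5 + d\right)$ ($p{\left(d,M \right)} = \left(d - 3\right) \left(5 + d\right) = \left(-3 + d\right) \left(5 + d\right)$)
$L = -50$ ($L = -62 - \left(-15 + \left(\sqrt{1}\right)^{2} + 2 \sqrt{1}\right) = -62 - \left(-15 + 1^{2} + 2 \cdot 1\right) = -62 - \left(-15 + 1 + 2\right) = -62 - -12 = -62 + 12 = -50$)
$L s{\left(-24 \right)} = - 50 \left(15 - -24\right) = - 50 \left(15 + 24\right) = \left(-50\right) 39 = -1950$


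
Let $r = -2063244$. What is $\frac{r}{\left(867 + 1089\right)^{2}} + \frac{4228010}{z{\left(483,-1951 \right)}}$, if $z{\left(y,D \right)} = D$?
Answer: $- \frac{1348343421367}{622033428} \approx -2167.6$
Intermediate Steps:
$\frac{r}{\left(867 + 1089\right)^{2}} + \frac{4228010}{z{\left(483,-1951 \right)}} = - \frac{2063244}{\left(867 + 1089\right)^{2}} + \frac{4228010}{-1951} = - \frac{2063244}{1956^{2}} + 4228010 \left(- \frac{1}{1951}\right) = - \frac{2063244}{3825936} - \frac{4228010}{1951} = \left(-2063244\right) \frac{1}{3825936} - \frac{4228010}{1951} = - \frac{171937}{318828} - \frac{4228010}{1951} = - \frac{1348343421367}{622033428}$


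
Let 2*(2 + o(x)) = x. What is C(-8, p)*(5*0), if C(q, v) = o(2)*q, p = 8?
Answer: 0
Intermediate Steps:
o(x) = -2 + x/2
C(q, v) = -q (C(q, v) = (-2 + (½)*2)*q = (-2 + 1)*q = -q)
C(-8, p)*(5*0) = (-1*(-8))*(5*0) = 8*0 = 0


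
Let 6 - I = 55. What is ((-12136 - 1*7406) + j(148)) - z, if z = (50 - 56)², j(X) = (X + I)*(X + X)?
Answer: 9726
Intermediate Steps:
I = -49 (I = 6 - 1*55 = 6 - 55 = -49)
j(X) = 2*X*(-49 + X) (j(X) = (X - 49)*(X + X) = (-49 + X)*(2*X) = 2*X*(-49 + X))
z = 36 (z = (-6)² = 36)
((-12136 - 1*7406) + j(148)) - z = ((-12136 - 1*7406) + 2*148*(-49 + 148)) - 1*36 = ((-12136 - 7406) + 2*148*99) - 36 = (-19542 + 29304) - 36 = 9762 - 36 = 9726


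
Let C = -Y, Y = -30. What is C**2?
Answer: 900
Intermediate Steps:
C = 30 (C = -1*(-30) = 30)
C**2 = 30**2 = 900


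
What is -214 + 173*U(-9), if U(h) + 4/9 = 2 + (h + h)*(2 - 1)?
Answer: -27530/9 ≈ -3058.9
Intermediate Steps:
U(h) = 14/9 + 2*h (U(h) = -4/9 + (2 + (h + h)*(2 - 1)) = -4/9 + (2 + (2*h)*1) = -4/9 + (2 + 2*h) = 14/9 + 2*h)
-214 + 173*U(-9) = -214 + 173*(14/9 + 2*(-9)) = -214 + 173*(14/9 - 18) = -214 + 173*(-148/9) = -214 - 25604/9 = -27530/9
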